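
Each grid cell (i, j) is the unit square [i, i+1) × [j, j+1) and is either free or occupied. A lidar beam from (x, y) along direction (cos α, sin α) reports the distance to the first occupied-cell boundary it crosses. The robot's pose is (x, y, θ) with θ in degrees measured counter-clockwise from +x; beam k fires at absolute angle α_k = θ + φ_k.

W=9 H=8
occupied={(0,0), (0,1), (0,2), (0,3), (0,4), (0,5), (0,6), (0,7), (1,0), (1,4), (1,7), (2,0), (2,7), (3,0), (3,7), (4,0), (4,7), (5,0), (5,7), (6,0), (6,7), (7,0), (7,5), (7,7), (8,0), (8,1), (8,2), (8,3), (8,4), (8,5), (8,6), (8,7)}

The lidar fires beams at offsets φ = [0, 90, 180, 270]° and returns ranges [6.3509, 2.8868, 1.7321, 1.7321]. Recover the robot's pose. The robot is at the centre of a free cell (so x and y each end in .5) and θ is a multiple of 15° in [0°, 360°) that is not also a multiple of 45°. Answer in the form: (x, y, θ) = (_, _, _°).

(x, y, θ) = (6.5, 3.5, 150°)

Enumerate (i+0.5, j+0.5, θ) over the 40 free cells and 16 admissible headings. For each, cast all 4 beams and compare to the given ranges.
  (6.5, 6.5, 240°): beam 2 = 1.0000 ≠ 2.8868 ✗
  (3.5, 4.5, 330°): beam 1 = 5.1962 ≠ 6.3509 ✗
  (1.5, 2.5, 330°): beam 1 = 3.0000 ≠ 6.3509 ✗
  (5.5, 6.5, 30°): beam 1 = 1.0000 ≠ 6.3509 ✗
  …
  (6.5, 3.5, 150°): r_1=6.3509, r_2=2.8868, r_3=1.7321, r_4=1.7321 — all match ✓
Only this pose fits every beam.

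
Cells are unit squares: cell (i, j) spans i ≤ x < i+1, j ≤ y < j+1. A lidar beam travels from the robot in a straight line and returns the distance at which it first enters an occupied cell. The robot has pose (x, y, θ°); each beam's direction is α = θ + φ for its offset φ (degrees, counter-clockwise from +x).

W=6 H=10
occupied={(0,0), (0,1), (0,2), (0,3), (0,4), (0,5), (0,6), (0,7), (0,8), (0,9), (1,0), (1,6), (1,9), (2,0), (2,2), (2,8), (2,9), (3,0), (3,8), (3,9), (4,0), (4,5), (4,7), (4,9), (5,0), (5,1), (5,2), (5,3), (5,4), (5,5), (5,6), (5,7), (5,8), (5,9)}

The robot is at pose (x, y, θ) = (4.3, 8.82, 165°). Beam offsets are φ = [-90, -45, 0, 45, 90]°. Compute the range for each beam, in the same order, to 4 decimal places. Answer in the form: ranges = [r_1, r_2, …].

ranges = [0.1863, 0.2078, 0.3106, 0.3464, 0.8489]

beam 1: φ=-90°, α=75°
  direction (0.2588, 0.9659); cell (4,8); t to first gridline: x 2.7046, y 0.1863 (then +3.8637 / +1.0353)
    (4,9) via y @ 0.1863  # hit
  → r_1 = 0.1863
beam 2: φ=-45°, α=120°
  direction (-0.5000, 0.8660); cell (4,8); t to first gridline: x 0.6000, y 0.2078 (then +2.0000 / +1.1547)
    (4,9) via y @ 0.2078  # hit
  → r_2 = 0.2078
beam 3: φ=0°, α=165°
  direction (-0.9659, 0.2588); cell (4,8); t to first gridline: x 0.3106, y 0.6955 (then +1.0353 / +3.8637)
    (3,8) via x @ 0.3106  # hit
  → r_3 = 0.3106
beam 4: φ=45°, α=210°
  direction (-0.8660, -0.5000); cell (4,8); t to first gridline: x 0.3464, y 1.6400 (then +1.1547 / +2.0000)
    (3,8) via x @ 0.3464  # hit
  → r_4 = 0.3464
beam 5: φ=90°, α=255°
  direction (-0.2588, -0.9659); cell (4,8); t to first gridline: x 1.1591, y 0.8489 (then +3.8637 / +1.0353)
    (4,7) via y @ 0.8489  # hit
  → r_5 = 0.8489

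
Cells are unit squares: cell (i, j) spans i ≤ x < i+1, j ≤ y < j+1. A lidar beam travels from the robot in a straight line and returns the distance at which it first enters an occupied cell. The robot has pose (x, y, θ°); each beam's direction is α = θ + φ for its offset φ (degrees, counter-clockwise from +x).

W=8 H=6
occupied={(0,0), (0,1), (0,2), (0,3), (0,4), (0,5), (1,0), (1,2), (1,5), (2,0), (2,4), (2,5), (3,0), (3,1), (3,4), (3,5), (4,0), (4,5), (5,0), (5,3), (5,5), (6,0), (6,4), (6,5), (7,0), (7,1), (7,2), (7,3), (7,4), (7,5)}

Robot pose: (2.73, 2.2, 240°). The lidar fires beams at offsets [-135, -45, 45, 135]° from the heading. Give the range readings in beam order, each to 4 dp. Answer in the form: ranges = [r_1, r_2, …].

ranges = [1.8635, 0.7558, 1.0432, 3.0910]

beam 1: φ=-135°, α=105°
  dir = (cos 105°, sin 105°) = (-0.2588, 0.9659); from cell (2,2)
  next x-line at t=2.8205, next y-line at t=0.8282; Δt_x=3.8637, Δt_y=1.0353
    y: enter (2,3) at t=0.8282
    y: enter (2,4) at t=1.8635 ← occupied
  → r_1 = 1.8635
beam 2: φ=-45°, α=195°
  dir = (cos 195°, sin 195°) = (-0.9659, -0.2588); from cell (2,2)
  next x-line at t=0.7558, next y-line at t=0.7727; Δt_x=1.0353, Δt_y=3.8637
    x: enter (1,2) at t=0.7558 ← occupied
  → r_2 = 0.7558
beam 3: φ=45°, α=285°
  dir = (cos 285°, sin 285°) = (0.2588, -0.9659); from cell (2,2)
  next x-line at t=1.0432, next y-line at t=0.2071; Δt_x=3.8637, Δt_y=1.0353
    y: enter (2,1) at t=0.2071
    x: enter (3,1) at t=1.0432 ← occupied
  → r_3 = 1.0432
beam 4: φ=135°, α=15°
  dir = (cos 15°, sin 15°) = (0.9659, 0.2588); from cell (2,2)
  next x-line at t=0.2795, next y-line at t=3.0910; Δt_x=1.0353, Δt_y=3.8637
    x: enter (3,2) at t=0.2795
    x: enter (4,2) at t=1.3148
    x: enter (5,2) at t=2.3501
    y: enter (5,3) at t=3.0910 ← occupied
  → r_4 = 3.0910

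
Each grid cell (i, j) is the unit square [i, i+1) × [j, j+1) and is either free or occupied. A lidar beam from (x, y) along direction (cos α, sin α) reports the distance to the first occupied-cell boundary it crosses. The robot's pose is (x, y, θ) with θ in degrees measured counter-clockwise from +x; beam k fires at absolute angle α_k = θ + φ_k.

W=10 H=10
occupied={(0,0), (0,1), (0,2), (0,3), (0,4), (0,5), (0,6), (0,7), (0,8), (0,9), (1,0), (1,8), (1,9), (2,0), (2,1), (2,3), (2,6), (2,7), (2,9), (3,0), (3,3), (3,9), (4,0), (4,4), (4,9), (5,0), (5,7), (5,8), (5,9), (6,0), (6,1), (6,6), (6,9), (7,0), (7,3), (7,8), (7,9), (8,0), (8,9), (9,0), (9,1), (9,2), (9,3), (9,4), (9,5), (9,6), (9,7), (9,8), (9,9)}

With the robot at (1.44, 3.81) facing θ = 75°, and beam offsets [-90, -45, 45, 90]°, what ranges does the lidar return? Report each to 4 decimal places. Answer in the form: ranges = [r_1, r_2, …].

beam 1: φ=-90°, α=345°
  cosα=0.9659 sinα=-0.2588 | (1,3) | tMaxX 0.5798 tMaxY 3.1296 | tΔX 1.0353 tΔY 3.8637
    t=0.5798 [x] (2,3) — stop
  → r_1 = 0.5798
beam 2: φ=-45°, α=30°
  cosα=0.8660 sinα=0.5000 | (1,3) | tMaxX 0.6466 tMaxY 0.3800 | tΔX 1.1547 tΔY 2.0000
    t=0.3800 [y] (1,4)
    t=0.6466 [x] (2,4)
    t=1.8013 [x] (3,4)
    t=2.3800 [y] (3,5)
    t=2.9560 [x] (4,5)
    t=4.1107 [x] (5,5)
    t=4.3800 [y] (5,6)
    t=5.2654 [x] (6,6) — stop
  → r_2 = 5.2654
beam 3: φ=45°, α=120°
  cosα=-0.5000 sinα=0.8660 | (1,3) | tMaxX 0.8800 tMaxY 0.2194 | tΔX 2.0000 tΔY 1.1547
    t=0.2194 [y] (1,4)
    t=0.8800 [x] (0,4) — stop
  → r_3 = 0.8800
beam 4: φ=90°, α=165°
  cosα=-0.9659 sinα=0.2588 | (1,3) | tMaxX 0.4555 tMaxY 0.7341 | tΔX 1.0353 tΔY 3.8637
    t=0.4555 [x] (0,3) — stop
  → r_4 = 0.4555

ranges = [0.5798, 5.2654, 0.8800, 0.4555]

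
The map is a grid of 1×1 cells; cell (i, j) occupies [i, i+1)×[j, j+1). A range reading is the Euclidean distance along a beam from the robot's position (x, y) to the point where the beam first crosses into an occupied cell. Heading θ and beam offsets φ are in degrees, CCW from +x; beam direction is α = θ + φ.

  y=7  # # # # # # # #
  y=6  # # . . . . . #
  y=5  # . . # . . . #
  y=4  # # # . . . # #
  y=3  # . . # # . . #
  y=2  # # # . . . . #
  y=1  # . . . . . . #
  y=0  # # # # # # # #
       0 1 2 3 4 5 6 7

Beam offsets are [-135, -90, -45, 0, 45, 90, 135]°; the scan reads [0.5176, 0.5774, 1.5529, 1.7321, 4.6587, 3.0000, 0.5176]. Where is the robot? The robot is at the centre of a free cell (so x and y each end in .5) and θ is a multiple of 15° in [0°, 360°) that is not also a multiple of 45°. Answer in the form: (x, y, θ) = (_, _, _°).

(x, y, θ) = (6.5, 5.5, 120°)

Enumerate (i+0.5, j+0.5, θ) over the 27 free cells and 16 admissible headings. For each, cast all 7 beams and compare to the given ranges.
  (5.5, 1.5, 150°): beam 1 = 1.5529 ≠ 0.5176 ✗
  (4.5, 4.5, 30°): beam 4 = 2.8868 ≠ 1.7321 ✗
  (6.5, 6.5, 285°): beam 1 = 1.0000 ≠ 0.5176 ✗
  (4.5, 6.5, 15°): beam 1 = 1.0000 ≠ 0.5176 ✗
  …
  (6.5, 5.5, 120°): r_1=0.5176, r_2=0.5774, r_3=1.5529, r_4=1.7321, r_5=4.6587, r_6=3.0000, r_7=0.5176 — all match ✓
No second candidate reproduces the full scan.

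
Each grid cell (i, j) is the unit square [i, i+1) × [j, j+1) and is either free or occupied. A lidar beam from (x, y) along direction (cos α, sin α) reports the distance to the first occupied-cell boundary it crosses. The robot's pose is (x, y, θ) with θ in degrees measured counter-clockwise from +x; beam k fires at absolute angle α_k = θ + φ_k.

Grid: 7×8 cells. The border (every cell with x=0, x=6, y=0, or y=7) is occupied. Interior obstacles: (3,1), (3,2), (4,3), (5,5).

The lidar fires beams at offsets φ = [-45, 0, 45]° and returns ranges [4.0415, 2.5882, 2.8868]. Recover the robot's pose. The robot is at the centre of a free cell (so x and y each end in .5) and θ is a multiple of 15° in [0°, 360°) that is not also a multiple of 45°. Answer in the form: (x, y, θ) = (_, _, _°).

(x, y, θ) = (3.5, 3.5, 165°)

Candidates: 26 free-cell centres × 16 headings = 416 poses. Raycast each; keep the one whose scan matches to 4 dp.
  (4.5, 5.5, 75°): beam 1 = 0.5774 ≠ 4.0415 ✗
  (1.5, 1.5, 60°): beam 1 = 1.5529 ≠ 4.0415 ✗
  (1.5, 3.5, 285°): beam 1 = 1.0000 ≠ 4.0415 ✗
  …
  (3.5, 3.5, 165°): r_1=4.0415, r_2=2.5882, r_3=2.8868 — all match ✓
Unique over the lattice → pose = (3.5, 3.5, 165°).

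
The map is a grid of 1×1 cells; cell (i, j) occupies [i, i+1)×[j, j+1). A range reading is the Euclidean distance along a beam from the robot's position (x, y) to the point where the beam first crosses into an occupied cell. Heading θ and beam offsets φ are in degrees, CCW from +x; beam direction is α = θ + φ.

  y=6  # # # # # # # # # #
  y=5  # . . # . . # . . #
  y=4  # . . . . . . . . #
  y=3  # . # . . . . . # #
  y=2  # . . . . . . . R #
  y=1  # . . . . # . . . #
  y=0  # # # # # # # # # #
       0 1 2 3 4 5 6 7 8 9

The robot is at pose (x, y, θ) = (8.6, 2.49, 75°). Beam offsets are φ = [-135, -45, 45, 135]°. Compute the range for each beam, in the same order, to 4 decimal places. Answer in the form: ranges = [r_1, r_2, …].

beam 1: φ=-135°, α=300°
  d=(0.5000,-0.8660)  start (8,2)  tX=0.8000 tY=0.5658  stride 1/|dx|=2.0000 1/|dy|=1.1547
    cross y-line → (8,1), t=0.5658
    cross x-line → (9,1), t=0.8000 (wall)
  → r_1 = 0.8000
beam 2: φ=-45°, α=30°
  d=(0.8660,0.5000)  start (8,2)  tX=0.4619 tY=1.0200  stride 1/|dx|=1.1547 1/|dy|=2.0000
    cross x-line → (9,2), t=0.4619 (wall)
  → r_2 = 0.4619
beam 3: φ=45°, α=120°
  d=(-0.5000,0.8660)  start (8,2)  tX=1.2000 tY=0.5889  stride 1/|dx|=2.0000 1/|dy|=1.1547
    cross y-line → (8,3), t=0.5889 (wall)
  → r_3 = 0.5889
beam 4: φ=135°, α=210°
  d=(-0.8660,-0.5000)  start (8,2)  tX=0.6928 tY=0.9800  stride 1/|dx|=1.1547 1/|dy|=2.0000
    cross x-line → (7,2), t=0.6928
    cross y-line → (7,1), t=0.9800
    cross x-line → (6,1), t=1.8475
    cross y-line → (6,0), t=2.9800 (wall)
  → r_4 = 2.9800

ranges = [0.8000, 0.4619, 0.5889, 2.9800]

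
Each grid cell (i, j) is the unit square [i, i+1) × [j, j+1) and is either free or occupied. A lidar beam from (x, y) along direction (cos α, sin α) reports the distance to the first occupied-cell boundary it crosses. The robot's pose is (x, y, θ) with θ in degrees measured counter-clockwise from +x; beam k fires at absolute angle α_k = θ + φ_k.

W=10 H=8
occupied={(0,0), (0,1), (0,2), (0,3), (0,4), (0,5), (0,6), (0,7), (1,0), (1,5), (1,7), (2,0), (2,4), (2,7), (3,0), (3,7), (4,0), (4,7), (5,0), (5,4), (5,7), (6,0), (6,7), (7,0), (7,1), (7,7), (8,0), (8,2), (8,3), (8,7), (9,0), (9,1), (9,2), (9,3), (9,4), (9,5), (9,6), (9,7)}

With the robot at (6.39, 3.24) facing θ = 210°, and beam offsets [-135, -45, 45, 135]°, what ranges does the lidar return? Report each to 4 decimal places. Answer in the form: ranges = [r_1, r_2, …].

ranges = [3.8926, 3.5096, 2.3190, 1.6668]

beam 1: φ=-135°, α=75°
  cosα=0.2588 sinα=0.9659 | (6,3) | tMaxX 2.3569 tMaxY 0.7868 | tΔX 3.8637 tΔY 1.0353
    t=0.7868 [y] (6,4)
    t=1.8221 [y] (6,5)
    t=2.3569 [x] (7,5)
    t=2.8574 [y] (7,6)
    t=3.8926 [y] (7,7) — stop
  → r_1 = 3.8926
beam 2: φ=-45°, α=165°
  cosα=-0.9659 sinα=0.2588 | (6,3) | tMaxX 0.4038 tMaxY 2.9364 | tΔX 1.0353 tΔY 3.8637
    t=0.4038 [x] (5,3)
    t=1.4390 [x] (4,3)
    t=2.4743 [x] (3,3)
    t=2.9364 [y] (3,4)
    t=3.5096 [x] (2,4) — stop
  → r_2 = 3.5096
beam 3: φ=45°, α=255°
  cosα=-0.2588 sinα=-0.9659 | (6,3) | tMaxX 1.5068 tMaxY 0.2485 | tΔX 3.8637 tΔY 1.0353
    t=0.2485 [y] (6,2)
    t=1.2837 [y] (6,1)
    t=1.5068 [x] (5,1)
    t=2.3190 [y] (5,0) — stop
  → r_3 = 2.3190
beam 4: φ=135°, α=345°
  cosα=0.9659 sinα=-0.2588 | (6,3) | tMaxX 0.6315 tMaxY 0.9273 | tΔX 1.0353 tΔY 3.8637
    t=0.6315 [x] (7,3)
    t=0.9273 [y] (7,2)
    t=1.6668 [x] (8,2) — stop
  → r_4 = 1.6668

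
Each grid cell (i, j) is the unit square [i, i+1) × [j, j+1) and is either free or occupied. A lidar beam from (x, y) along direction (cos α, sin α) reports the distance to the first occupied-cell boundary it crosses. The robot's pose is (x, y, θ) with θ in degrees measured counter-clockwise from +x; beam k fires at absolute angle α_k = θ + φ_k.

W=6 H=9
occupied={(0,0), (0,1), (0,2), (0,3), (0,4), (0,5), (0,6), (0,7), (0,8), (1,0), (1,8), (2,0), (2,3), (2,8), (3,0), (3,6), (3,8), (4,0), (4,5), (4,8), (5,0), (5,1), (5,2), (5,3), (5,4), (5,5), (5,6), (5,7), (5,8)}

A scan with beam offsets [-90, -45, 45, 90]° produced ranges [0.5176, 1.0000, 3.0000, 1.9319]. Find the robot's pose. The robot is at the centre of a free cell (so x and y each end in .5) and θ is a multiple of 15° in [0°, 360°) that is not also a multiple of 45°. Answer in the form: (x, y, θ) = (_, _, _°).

(x, y, θ) = (3.5, 1.5, 15°)

Enumerate (i+0.5, j+0.5, θ) over the 25 free cells and 16 admissible headings. For each, cast all 4 beams and compare to the given ranges.
  (2.5, 5.5, 285°): beam 1 = 1.5529 ≠ 0.5176 ✗
  (3.5, 4.5, 285°): beam 1 = 2.5882 ≠ 0.5176 ✗
  (3.5, 3.5, 150°): beam 1 = 1.7321 ≠ 0.5176 ✗
  …
  (3.5, 1.5, 15°): r_1=0.5176, r_2=1.0000, r_3=3.0000, r_4=1.9319 — all match ✓
No second candidate reproduces the full scan.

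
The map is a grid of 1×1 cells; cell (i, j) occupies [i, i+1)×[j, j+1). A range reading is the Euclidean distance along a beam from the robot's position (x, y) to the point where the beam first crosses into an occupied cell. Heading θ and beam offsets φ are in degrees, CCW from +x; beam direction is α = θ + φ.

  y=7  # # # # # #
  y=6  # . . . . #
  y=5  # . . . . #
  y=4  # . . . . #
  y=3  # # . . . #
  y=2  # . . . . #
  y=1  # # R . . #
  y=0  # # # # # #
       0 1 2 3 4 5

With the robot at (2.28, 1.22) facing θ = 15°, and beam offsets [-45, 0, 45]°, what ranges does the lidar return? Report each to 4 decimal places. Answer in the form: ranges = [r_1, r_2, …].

ranges = [0.4400, 2.8160, 5.4400]

beam 1: φ=-45°, α=330°
  dir = (cos 330°, sin 330°) = (0.8660, -0.5000); from cell (2,1)
  next x-line at t=0.8314, next y-line at t=0.4400; Δt_x=1.1547, Δt_y=2.0000
    y: enter (2,0) at t=0.4400 ← occupied
  → r_1 = 0.4400
beam 2: φ=0°, α=15°
  dir = (cos 15°, sin 15°) = (0.9659, 0.2588); from cell (2,1)
  next x-line at t=0.7454, next y-line at t=3.0137; Δt_x=1.0353, Δt_y=3.8637
    x: enter (3,1) at t=0.7454
    x: enter (4,1) at t=1.7807
    x: enter (5,1) at t=2.8160 ← occupied
  → r_2 = 2.8160
beam 3: φ=45°, α=60°
  dir = (cos 60°, sin 60°) = (0.5000, 0.8660); from cell (2,1)
  next x-line at t=1.4400, next y-line at t=0.9007; Δt_x=2.0000, Δt_y=1.1547
    y: enter (2,2) at t=0.9007
    x: enter (3,2) at t=1.4400
    y: enter (3,3) at t=2.0554
    y: enter (3,4) at t=3.2101
    x: enter (4,4) at t=3.4400
    y: enter (4,5) at t=4.3648
    x: enter (5,5) at t=5.4400 ← occupied
  → r_3 = 5.4400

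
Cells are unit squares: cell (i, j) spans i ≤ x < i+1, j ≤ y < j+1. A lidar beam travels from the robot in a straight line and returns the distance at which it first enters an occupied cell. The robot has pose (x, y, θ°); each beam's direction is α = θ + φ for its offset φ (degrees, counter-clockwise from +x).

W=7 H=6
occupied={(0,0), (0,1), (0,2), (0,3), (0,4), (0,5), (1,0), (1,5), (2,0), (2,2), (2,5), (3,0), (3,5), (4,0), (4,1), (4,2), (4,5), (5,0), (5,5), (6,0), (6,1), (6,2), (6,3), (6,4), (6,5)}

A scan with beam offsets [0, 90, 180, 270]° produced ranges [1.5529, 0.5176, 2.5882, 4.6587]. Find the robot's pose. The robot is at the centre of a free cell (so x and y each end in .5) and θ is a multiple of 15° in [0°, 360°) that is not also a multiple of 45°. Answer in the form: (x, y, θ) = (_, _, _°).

(x, y, θ) = (1.5, 3.5, 105°)

Enumerate (i+0.5, j+0.5, θ) over the 17 free cells and 16 admissible headings. For each, cast all 4 beams and compare to the given ranges.
  (2.5, 4.5, 285°): beam 2 = 1.9319 ≠ 0.5176 ✗
  (3.5, 4.5, 330°): beam 1 = 2.8868 ≠ 1.5529 ✗
  (3.5, 2.5, 330°): beam 1 = 0.5774 ≠ 1.5529 ✗
  (5.5, 4.5, 240°): beam 1 = 1.7321 ≠ 1.5529 ✗
  …
  (1.5, 3.5, 105°): r_1=1.5529, r_2=0.5176, r_3=2.5882, r_4=4.6587 — all match ✓
Unique over the lattice → pose = (1.5, 3.5, 105°).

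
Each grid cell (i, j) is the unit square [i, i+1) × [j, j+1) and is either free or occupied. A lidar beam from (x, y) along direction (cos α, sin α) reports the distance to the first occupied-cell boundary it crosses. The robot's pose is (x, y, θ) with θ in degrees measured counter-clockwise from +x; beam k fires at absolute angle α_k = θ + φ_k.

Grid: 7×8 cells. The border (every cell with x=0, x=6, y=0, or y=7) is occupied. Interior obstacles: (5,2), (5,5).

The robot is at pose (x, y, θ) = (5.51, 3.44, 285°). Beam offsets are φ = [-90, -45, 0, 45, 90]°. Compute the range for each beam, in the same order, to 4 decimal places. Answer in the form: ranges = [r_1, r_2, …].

beam 1: φ=-90°, α=195°
  d=(-0.9659,-0.2588)  start (5,3)  tX=0.5280 tY=1.7000  stride 1/|dx|=1.0353 1/|dy|=3.8637
    cross x-line → (4,3), t=0.5280
    cross x-line → (3,3), t=1.5633
    cross y-line → (3,2), t=1.7000
    cross x-line → (2,2), t=2.5985
    cross x-line → (1,2), t=3.6338
    cross x-line → (0,2), t=4.6691 (wall)
  → r_1 = 4.6691
beam 2: φ=-45°, α=240°
  d=(-0.5000,-0.8660)  start (5,3)  tX=1.0200 tY=0.5081  stride 1/|dx|=2.0000 1/|dy|=1.1547
    cross y-line → (5,2), t=0.5081 (wall)
  → r_2 = 0.5081
beam 3: φ=0°, α=285°
  d=(0.2588,-0.9659)  start (5,3)  tX=1.8932 tY=0.4555  stride 1/|dx|=3.8637 1/|dy|=1.0353
    cross y-line → (5,2), t=0.4555 (wall)
  → r_3 = 0.4555
beam 4: φ=45°, α=330°
  d=(0.8660,-0.5000)  start (5,3)  tX=0.5658 tY=0.8800  stride 1/|dx|=1.1547 1/|dy|=2.0000
    cross x-line → (6,3), t=0.5658 (wall)
  → r_4 = 0.5658
beam 5: φ=90°, α=15°
  d=(0.9659,0.2588)  start (5,3)  tX=0.5073 tY=2.1637  stride 1/|dx|=1.0353 1/|dy|=3.8637
    cross x-line → (6,3), t=0.5073 (wall)
  → r_5 = 0.5073

ranges = [4.6691, 0.5081, 0.4555, 0.5658, 0.5073]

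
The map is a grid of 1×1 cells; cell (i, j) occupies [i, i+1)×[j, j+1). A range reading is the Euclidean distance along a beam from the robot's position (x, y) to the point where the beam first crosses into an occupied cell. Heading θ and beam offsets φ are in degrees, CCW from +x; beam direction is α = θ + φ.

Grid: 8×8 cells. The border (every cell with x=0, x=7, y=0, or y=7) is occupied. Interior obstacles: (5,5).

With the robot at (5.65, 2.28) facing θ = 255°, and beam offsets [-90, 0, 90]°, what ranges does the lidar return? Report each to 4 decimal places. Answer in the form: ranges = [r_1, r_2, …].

ranges = [4.8140, 1.3252, 1.3976]

beam 1: φ=-90°, α=165°
  direction (-0.9659, 0.2588); cell (5,2); t to first gridline: x 0.6729, y 2.7819 (then +1.0353 / +3.8637)
    (4,2) via x @ 0.6729
    (3,2) via x @ 1.7082
    (2,2) via x @ 2.7435
    (2,3) via y @ 2.7819
    (1,3) via x @ 3.7788
    (0,3) via x @ 4.8140  # hit
  → r_1 = 4.8140
beam 2: φ=0°, α=255°
  direction (-0.2588, -0.9659); cell (5,2); t to first gridline: x 2.5114, y 0.2899 (then +3.8637 / +1.0353)
    (5,1) via y @ 0.2899
    (5,0) via y @ 1.3252  # hit
  → r_2 = 1.3252
beam 3: φ=90°, α=345°
  direction (0.9659, -0.2588); cell (5,2); t to first gridline: x 0.3623, y 1.0818 (then +1.0353 / +3.8637)
    (6,2) via x @ 0.3623
    (6,1) via y @ 1.0818
    (7,1) via x @ 1.3976  # hit
  → r_3 = 1.3976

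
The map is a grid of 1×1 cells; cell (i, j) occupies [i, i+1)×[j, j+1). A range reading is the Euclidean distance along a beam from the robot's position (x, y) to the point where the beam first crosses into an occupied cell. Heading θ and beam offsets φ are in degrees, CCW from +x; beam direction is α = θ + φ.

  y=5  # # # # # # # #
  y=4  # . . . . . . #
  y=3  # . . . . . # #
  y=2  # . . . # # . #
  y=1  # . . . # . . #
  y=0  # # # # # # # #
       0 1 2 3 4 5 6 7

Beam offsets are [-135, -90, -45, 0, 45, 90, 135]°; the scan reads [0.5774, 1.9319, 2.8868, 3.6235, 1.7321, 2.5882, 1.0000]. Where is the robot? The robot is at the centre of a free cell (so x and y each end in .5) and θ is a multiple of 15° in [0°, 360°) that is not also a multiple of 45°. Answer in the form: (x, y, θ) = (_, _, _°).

The pose lattice has 20·16 = 320 candidates. Test each by forward raycasting.
  (1.5, 3.5, 345°): beam 4 = 2.5882 ≠ 3.6235 ✗
  (5.5, 4.5, 60°): beam 1 = 1.5529 ≠ 0.5774 ✗
  (2.5, 4.5, 210°): beam 1 = 0.5176 ≠ 0.5774 ✗
  (1.5, 4.5, 210°): beam 1 = 0.5176 ≠ 0.5774 ✗
  …
  (3.5, 4.5, 255°): r_1=0.5774, r_2=1.9319, r_3=2.8868, r_4=3.6235, r_5=1.7321, r_6=2.5882, r_7=1.0000 — all match ✓
No second candidate reproduces the full scan.

(x, y, θ) = (3.5, 4.5, 255°)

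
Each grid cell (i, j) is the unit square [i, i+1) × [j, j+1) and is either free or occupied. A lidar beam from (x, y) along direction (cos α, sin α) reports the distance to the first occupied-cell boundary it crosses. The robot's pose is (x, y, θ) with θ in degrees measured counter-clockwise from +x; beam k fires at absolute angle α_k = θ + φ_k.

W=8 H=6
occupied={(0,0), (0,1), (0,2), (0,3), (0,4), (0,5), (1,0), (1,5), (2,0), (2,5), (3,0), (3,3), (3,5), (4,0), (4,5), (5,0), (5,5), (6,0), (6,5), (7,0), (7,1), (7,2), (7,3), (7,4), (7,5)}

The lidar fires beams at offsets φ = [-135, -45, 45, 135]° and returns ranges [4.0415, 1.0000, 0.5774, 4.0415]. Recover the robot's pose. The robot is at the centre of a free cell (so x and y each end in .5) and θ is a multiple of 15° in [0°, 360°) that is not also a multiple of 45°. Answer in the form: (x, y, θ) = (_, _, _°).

Enumerate (i+0.5, j+0.5, θ) over the 23 free cells and 16 admissible headings. For each, cast all 4 beams and compare to the given ranges.
  (2.5, 2.5, 75°): beam 1 = 1.7321 ≠ 4.0415 ✗
  (2.5, 2.5, 240°): beam 1 = 2.5882 ≠ 4.0415 ✗
  (1.5, 2.5, 330°): beam 1 = 0.5176 ≠ 4.0415 ✗
  (4.5, 3.5, 210°): beam 1 = 1.5529 ≠ 4.0415 ✗
  (3.5, 4.5, 255°): beam 1 = 0.5774 ≠ 4.0415 ✗
  …
  (3.5, 1.5, 255°): r_1=4.0415, r_2=1.0000, r_3=0.5774, r_4=4.0415 — all match ✓
Only this pose fits every beam.

(x, y, θ) = (3.5, 1.5, 255°)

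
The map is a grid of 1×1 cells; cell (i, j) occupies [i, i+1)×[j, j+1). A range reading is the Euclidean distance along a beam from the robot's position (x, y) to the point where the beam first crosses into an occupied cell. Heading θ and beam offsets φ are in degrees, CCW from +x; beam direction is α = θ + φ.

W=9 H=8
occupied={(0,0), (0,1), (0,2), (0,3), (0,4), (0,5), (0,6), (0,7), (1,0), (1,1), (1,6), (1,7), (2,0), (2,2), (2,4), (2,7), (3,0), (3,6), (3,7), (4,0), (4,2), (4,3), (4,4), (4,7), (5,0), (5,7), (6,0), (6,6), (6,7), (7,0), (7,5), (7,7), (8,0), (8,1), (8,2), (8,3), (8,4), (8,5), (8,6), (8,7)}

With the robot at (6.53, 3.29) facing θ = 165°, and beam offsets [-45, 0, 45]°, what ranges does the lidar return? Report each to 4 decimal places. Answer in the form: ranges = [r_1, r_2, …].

beam 1: φ=-45°, α=120°
  d=(-0.5000,0.8660)  start (6,3)  tX=1.0600 tY=0.8198  stride 1/|dx|=2.0000 1/|dy|=1.1547
    cross y-line → (6,4), t=0.8198
    cross x-line → (5,4), t=1.0600
    cross y-line → (5,5), t=1.9745
    cross x-line → (4,5), t=3.0600
    cross y-line → (4,6), t=3.1292
    cross y-line → (4,7), t=4.2839 (wall)
  → r_1 = 4.2839
beam 2: φ=0°, α=165°
  d=(-0.9659,0.2588)  start (6,3)  tX=0.5487 tY=2.7432  stride 1/|dx|=1.0353 1/|dy|=3.8637
    cross x-line → (5,3), t=0.5487
    cross x-line → (4,3), t=1.5840 (wall)
  → r_2 = 1.5840
beam 3: φ=45°, α=210°
  d=(-0.8660,-0.5000)  start (6,3)  tX=0.6120 tY=0.5800  stride 1/|dx|=1.1547 1/|dy|=2.0000
    cross y-line → (6,2), t=0.5800
    cross x-line → (5,2), t=0.6120
    cross x-line → (4,2), t=1.7667 (wall)
  → r_3 = 1.7667

ranges = [4.2839, 1.5840, 1.7667]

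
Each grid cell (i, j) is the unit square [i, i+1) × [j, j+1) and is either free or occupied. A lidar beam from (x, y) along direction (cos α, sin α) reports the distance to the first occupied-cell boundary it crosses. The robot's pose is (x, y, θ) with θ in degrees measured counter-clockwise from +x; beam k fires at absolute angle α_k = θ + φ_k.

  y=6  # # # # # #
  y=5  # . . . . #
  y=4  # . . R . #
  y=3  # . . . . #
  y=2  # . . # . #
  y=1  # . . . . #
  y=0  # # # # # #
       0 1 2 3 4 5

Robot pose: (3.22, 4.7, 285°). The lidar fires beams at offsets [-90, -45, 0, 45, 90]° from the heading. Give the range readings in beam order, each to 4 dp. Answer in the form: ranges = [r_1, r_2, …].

beam 1: φ=-90°, α=195°
  direction (-0.9659, -0.2588); cell (3,4); t to first gridline: x 0.2278, y 2.7046 (then +1.0353 / +3.8637)
    (2,4) via x @ 0.2278
    (1,4) via x @ 1.2630
    (0,4) via x @ 2.2983  # hit
  → r_1 = 2.2983
beam 2: φ=-45°, α=240°
  direction (-0.5000, -0.8660); cell (3,4); t to first gridline: x 0.4400, y 0.8083 (then +2.0000 / +1.1547)
    (2,4) via x @ 0.4400
    (2,3) via y @ 0.8083
    (2,2) via y @ 1.9630
    (1,2) via x @ 2.4400
    (1,1) via y @ 3.1177
    (1,0) via y @ 4.2724  # hit
  → r_2 = 4.2724
beam 3: φ=0°, α=285°
  direction (0.2588, -0.9659); cell (3,4); t to first gridline: x 3.0137, y 0.7247 (then +3.8637 / +1.0353)
    (3,3) via y @ 0.7247
    (3,2) via y @ 1.7600  # hit
  → r_3 = 1.7600
beam 4: φ=45°, α=330°
  direction (0.8660, -0.5000); cell (3,4); t to first gridline: x 0.9007, y 1.4000 (then +1.1547 / +2.0000)
    (4,4) via x @ 0.9007
    (4,3) via y @ 1.4000
    (5,3) via x @ 2.0554  # hit
  → r_4 = 2.0554
beam 5: φ=90°, α=15°
  direction (0.9659, 0.2588); cell (3,4); t to first gridline: x 0.8075, y 1.1591 (then +1.0353 / +3.8637)
    (4,4) via x @ 0.8075
    (4,5) via y @ 1.1591
    (5,5) via x @ 1.8428  # hit
  → r_5 = 1.8428

ranges = [2.2983, 4.2724, 1.7600, 2.0554, 1.8428]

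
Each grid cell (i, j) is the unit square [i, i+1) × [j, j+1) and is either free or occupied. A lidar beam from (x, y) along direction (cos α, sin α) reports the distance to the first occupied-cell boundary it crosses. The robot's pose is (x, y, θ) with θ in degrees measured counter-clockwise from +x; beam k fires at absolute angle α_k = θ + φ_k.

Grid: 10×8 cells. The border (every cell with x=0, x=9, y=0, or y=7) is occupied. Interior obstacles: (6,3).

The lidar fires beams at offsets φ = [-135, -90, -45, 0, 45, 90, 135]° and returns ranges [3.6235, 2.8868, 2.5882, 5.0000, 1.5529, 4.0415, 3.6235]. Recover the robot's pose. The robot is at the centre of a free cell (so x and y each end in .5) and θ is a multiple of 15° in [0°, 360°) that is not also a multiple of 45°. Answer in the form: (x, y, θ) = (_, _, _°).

(x, y, θ) = (4.5, 3.5, 330°)

Enumerate (i+0.5, j+0.5, θ) over the 47 free cells and 16 admissible headings. For each, cast all 7 beams and compare to the given ranges.
  (8.5, 1.5, 15°): beam 1 = 0.5774 ≠ 3.6235 ✗
  (5.5, 4.5, 285°): beam 1 = 5.0000 ≠ 3.6235 ✗
  (2.5, 4.5, 165°): beam 1 = 5.0000 ≠ 3.6235 ✗
  (3.5, 5.5, 75°): beam 1 = 5.1962 ≠ 3.6235 ✗
  …
  (4.5, 3.5, 330°): r_1=3.6235, r_2=2.8868, r_3=2.5882, r_4=5.0000, r_5=1.5529, r_6=4.0415, r_7=3.6235 — all match ✓
No second candidate reproduces the full scan.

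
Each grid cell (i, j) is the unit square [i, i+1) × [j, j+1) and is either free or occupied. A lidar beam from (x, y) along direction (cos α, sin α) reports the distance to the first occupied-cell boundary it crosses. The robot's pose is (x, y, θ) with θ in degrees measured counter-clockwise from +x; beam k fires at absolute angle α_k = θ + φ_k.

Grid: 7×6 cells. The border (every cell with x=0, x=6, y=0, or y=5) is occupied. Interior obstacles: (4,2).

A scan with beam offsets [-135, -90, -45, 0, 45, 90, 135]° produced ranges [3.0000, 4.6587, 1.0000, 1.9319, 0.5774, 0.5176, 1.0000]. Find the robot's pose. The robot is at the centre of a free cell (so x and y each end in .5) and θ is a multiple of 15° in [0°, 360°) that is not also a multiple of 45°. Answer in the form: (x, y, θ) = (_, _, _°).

Enumerate (i+0.5, j+0.5, θ) over the 19 free cells and 16 admissible headings. For each, cast all 7 beams and compare to the given ranges.
  (3.5, 2.5, 300°): beam 1 = 2.5882 ≠ 3.0000 ✗
  (1.5, 2.5, 240°): beam 1 = 1.9319 ≠ 3.0000 ✗
  (2.5, 3.5, 300°): beam 1 = 1.5529 ≠ 3.0000 ✗
  (5.5, 4.5, 285°): beam 1 = 1.0000 ≠ 3.0000 ✗
  …
  (5.5, 3.5, 285°): r_1=3.0000, r_2=4.6587, r_3=1.0000, r_4=1.9319, r_5=0.5774, r_6=0.5176, r_7=1.0000 — all match ✓
Only this pose fits every beam.

(x, y, θ) = (5.5, 3.5, 285°)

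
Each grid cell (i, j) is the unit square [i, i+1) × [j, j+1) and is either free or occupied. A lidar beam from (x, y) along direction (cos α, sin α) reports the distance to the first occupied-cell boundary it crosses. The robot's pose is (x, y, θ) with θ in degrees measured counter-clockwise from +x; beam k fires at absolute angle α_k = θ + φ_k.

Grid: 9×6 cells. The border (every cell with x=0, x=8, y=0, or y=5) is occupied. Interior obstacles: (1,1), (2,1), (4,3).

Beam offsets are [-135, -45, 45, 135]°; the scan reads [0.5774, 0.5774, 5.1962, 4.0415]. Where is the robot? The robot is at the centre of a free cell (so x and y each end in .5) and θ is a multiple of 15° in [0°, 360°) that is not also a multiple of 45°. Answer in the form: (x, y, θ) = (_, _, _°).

Enumerate (i+0.5, j+0.5, θ) over the 25 free cells and 16 admissible headings. For each, cast all 4 beams and compare to the given ranges.
  (4.5, 1.5, 15°): beam 2 = 1.0000 ≠ 0.5774 ✗
  (5.5, 3.5, 300°): beam 1 = 0.5176 ≠ 0.5774 ✗
  (2.5, 2.5, 75°): beam 2 = 1.7321 ≠ 0.5774 ✗
  (6.5, 2.5, 255°): beam 1 = 2.8868 ≠ 0.5774 ✗
  (1.5, 3.5, 60°): beam 1 = 1.5529 ≠ 0.5774 ✗
  …
  (3.5, 1.5, 345°): r_1=0.5774, r_2=0.5774, r_3=5.1962, r_4=4.0415 — all match ✓
No second candidate reproduces the full scan.

(x, y, θ) = (3.5, 1.5, 345°)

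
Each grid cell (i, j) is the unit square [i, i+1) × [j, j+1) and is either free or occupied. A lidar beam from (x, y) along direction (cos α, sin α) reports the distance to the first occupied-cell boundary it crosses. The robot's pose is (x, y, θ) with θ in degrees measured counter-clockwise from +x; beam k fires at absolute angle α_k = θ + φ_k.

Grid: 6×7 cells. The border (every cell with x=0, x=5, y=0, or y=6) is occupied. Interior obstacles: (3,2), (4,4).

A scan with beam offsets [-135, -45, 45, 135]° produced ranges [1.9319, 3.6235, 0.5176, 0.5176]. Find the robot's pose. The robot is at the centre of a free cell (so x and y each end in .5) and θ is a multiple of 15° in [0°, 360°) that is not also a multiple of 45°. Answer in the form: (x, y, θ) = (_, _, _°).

Enumerate (i+0.5, j+0.5, θ) over the 18 free cells and 16 admissible headings. For each, cast all 4 beams and compare to the given ranges.
  (2.5, 1.5, 240°): beam 1 = 4.6587 ≠ 1.9319 ✗
  (1.5, 1.5, 210°): beam 1 = 4.6587 ≠ 1.9319 ✗
  (4.5, 5.5, 165°): beam 1 = 0.5774 ≠ 1.9319 ✗
  (3.5, 1.5, 75°): beam 1 = 0.5774 ≠ 1.9319 ✗
  (1.5, 2.5, 330°): beam 1 = 0.5176 ≠ 1.9319 ✗
  …
  (4.5, 1.5, 210°): r_1=1.9319, r_2=3.6235, r_3=0.5176, r_4=0.5176 — all match ✓
Only this pose fits every beam.

(x, y, θ) = (4.5, 1.5, 210°)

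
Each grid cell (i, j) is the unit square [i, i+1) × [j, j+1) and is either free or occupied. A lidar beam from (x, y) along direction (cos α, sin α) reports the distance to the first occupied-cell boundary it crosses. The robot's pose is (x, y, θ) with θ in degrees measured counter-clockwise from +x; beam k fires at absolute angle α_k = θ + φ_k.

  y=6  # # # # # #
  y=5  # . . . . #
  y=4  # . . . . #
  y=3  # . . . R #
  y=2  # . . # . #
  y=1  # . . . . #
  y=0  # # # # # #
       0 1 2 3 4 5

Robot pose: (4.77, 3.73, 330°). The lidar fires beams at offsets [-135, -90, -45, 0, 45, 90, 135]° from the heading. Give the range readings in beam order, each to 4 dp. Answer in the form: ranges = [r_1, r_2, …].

beam 1: φ=-135°, α=195°
  direction (-0.9659, -0.2588); cell (4,3); t to first gridline: x 0.7972, y 2.8205 (then +1.0353 / +3.8637)
    (3,3) via x @ 0.7972
    (2,3) via x @ 1.8324
    (2,2) via y @ 2.8205
    (1,2) via x @ 2.8677
    (0,2) via x @ 3.9030  # hit
  → r_1 = 3.9030
beam 2: φ=-90°, α=240°
  direction (-0.5000, -0.8660); cell (4,3); t to first gridline: x 1.5400, y 0.8429 (then +2.0000 / +1.1547)
    (4,2) via y @ 0.8429
    (3,2) via x @ 1.5400  # hit
  → r_2 = 1.5400
beam 3: φ=-45°, α=285°
  direction (0.2588, -0.9659); cell (4,3); t to first gridline: x 0.8887, y 0.7558 (then +3.8637 / +1.0353)
    (4,2) via y @ 0.7558
    (5,2) via x @ 0.8887  # hit
  → r_3 = 0.8887
beam 4: φ=0°, α=330°
  direction (0.8660, -0.5000); cell (4,3); t to first gridline: x 0.2656, y 1.4600 (then +1.1547 / +2.0000)
    (5,3) via x @ 0.2656  # hit
  → r_4 = 0.2656
beam 5: φ=45°, α=15°
  direction (0.9659, 0.2588); cell (4,3); t to first gridline: x 0.2381, y 1.0432 (then +1.0353 / +3.8637)
    (5,3) via x @ 0.2381  # hit
  → r_5 = 0.2381
beam 6: φ=90°, α=60°
  direction (0.5000, 0.8660); cell (4,3); t to first gridline: x 0.4600, y 0.3118 (then +2.0000 / +1.1547)
    (4,4) via y @ 0.3118
    (5,4) via x @ 0.4600  # hit
  → r_6 = 0.4600
beam 7: φ=135°, α=105°
  direction (-0.2588, 0.9659); cell (4,3); t to first gridline: x 2.9751, y 0.2795 (then +3.8637 / +1.0353)
    (4,4) via y @ 0.2795
    (4,5) via y @ 1.3148
    (4,6) via y @ 2.3501  # hit
  → r_7 = 2.3501

ranges = [3.9030, 1.5400, 0.8887, 0.2656, 0.2381, 0.4600, 2.3501]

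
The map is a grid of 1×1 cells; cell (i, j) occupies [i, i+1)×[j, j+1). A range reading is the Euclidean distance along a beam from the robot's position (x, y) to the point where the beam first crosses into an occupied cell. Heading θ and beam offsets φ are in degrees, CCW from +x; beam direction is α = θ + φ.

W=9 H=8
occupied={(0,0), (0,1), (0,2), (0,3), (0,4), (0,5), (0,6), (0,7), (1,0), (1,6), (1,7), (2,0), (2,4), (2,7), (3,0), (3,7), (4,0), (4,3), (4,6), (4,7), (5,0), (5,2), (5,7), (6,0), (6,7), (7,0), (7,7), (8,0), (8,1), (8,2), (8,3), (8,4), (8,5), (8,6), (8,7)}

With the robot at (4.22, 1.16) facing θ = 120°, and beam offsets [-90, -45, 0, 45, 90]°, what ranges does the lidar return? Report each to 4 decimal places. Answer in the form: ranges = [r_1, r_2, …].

ranges = [1.6800, 1.9049, 3.2793, 3.3336, 0.3200]

beam 1: φ=-90°, α=30°
  cosα=0.8660 sinα=0.5000 | (4,1) | tMaxX 0.9007 tMaxY 1.6800 | tΔX 1.1547 tΔY 2.0000
    t=0.9007 [x] (5,1)
    t=1.6800 [y] (5,2) — stop
  → r_1 = 1.6800
beam 2: φ=-45°, α=75°
  cosα=0.2588 sinα=0.9659 | (4,1) | tMaxX 3.0137 tMaxY 0.8696 | tΔX 3.8637 tΔY 1.0353
    t=0.8696 [y] (4,2)
    t=1.9049 [y] (4,3) — stop
  → r_2 = 1.9049
beam 3: φ=0°, α=120°
  cosα=-0.5000 sinα=0.8660 | (4,1) | tMaxX 0.4400 tMaxY 0.9699 | tΔX 2.0000 tΔY 1.1547
    t=0.4400 [x] (3,1)
    t=0.9699 [y] (3,2)
    t=2.1246 [y] (3,3)
    t=2.4400 [x] (2,3)
    t=3.2793 [y] (2,4) — stop
  → r_3 = 3.2793
beam 4: φ=45°, α=165°
  cosα=-0.9659 sinα=0.2588 | (4,1) | tMaxX 0.2278 tMaxY 3.2455 | tΔX 1.0353 tΔY 3.8637
    t=0.2278 [x] (3,1)
    t=1.2630 [x] (2,1)
    t=2.2983 [x] (1,1)
    t=3.2455 [y] (1,2)
    t=3.3336 [x] (0,2) — stop
  → r_4 = 3.3336
beam 5: φ=90°, α=210°
  cosα=-0.8660 sinα=-0.5000 | (4,1) | tMaxX 0.2540 tMaxY 0.3200 | tΔX 1.1547 tΔY 2.0000
    t=0.2540 [x] (3,1)
    t=0.3200 [y] (3,0) — stop
  → r_5 = 0.3200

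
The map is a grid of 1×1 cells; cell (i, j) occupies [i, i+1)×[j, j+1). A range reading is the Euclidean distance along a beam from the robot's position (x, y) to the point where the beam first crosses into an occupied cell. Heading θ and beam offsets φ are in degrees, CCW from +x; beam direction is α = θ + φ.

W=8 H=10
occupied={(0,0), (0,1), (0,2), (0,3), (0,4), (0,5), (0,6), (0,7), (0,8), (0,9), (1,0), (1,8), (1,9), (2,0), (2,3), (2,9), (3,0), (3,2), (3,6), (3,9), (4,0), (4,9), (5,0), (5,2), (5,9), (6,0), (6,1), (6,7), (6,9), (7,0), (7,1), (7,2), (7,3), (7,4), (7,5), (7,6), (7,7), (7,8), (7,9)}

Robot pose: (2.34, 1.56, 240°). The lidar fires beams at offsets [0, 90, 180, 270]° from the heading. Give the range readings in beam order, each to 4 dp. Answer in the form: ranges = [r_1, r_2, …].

beam 1: φ=0°, α=240°
  cosα=-0.5000 sinα=-0.8660 | (2,1) | tMaxX 0.6800 tMaxY 0.6466 | tΔX 2.0000 tΔY 1.1547
    t=0.6466 [y] (2,0) — stop
  → r_1 = 0.6466
beam 2: φ=90°, α=330°
  cosα=0.8660 sinα=-0.5000 | (2,1) | tMaxX 0.7621 tMaxY 1.1200 | tΔX 1.1547 tΔY 2.0000
    t=0.7621 [x] (3,1)
    t=1.1200 [y] (3,0) — stop
  → r_2 = 1.1200
beam 3: φ=180°, α=60°
  cosα=0.5000 sinα=0.8660 | (2,1) | tMaxX 1.3200 tMaxY 0.5081 | tΔX 2.0000 tΔY 1.1547
    t=0.5081 [y] (2,2)
    t=1.3200 [x] (3,2) — stop
  → r_3 = 1.3200
beam 4: φ=270°, α=150°
  cosα=-0.8660 sinα=0.5000 | (2,1) | tMaxX 0.3926 tMaxY 0.8800 | tΔX 1.1547 tΔY 2.0000
    t=0.3926 [x] (1,1)
    t=0.8800 [y] (1,2)
    t=1.5473 [x] (0,2) — stop
  → r_4 = 1.5473

ranges = [0.6466, 1.1200, 1.3200, 1.5473]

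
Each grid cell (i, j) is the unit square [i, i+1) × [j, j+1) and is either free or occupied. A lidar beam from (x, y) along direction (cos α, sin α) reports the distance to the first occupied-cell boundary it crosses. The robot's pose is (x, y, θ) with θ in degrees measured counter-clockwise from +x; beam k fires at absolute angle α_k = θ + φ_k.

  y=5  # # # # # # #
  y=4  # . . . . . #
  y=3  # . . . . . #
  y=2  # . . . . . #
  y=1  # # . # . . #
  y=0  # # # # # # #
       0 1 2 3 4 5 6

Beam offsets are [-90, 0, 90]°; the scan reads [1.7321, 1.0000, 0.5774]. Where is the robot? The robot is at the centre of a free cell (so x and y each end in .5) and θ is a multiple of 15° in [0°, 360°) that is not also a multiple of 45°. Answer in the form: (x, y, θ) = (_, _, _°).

(x, y, θ) = (5.5, 2.5, 300°)

Candidates: 18 free-cell centres × 16 headings = 288 poses. Raycast each; keep the one whose scan matches to 4 dp.
  (5.5, 4.5, 105°): beam 1 = 0.5176 ≠ 1.7321 ✗
  (2.5, 2.5, 255°): beam 1 = 1.5529 ≠ 1.7321 ✗
  (3.5, 4.5, 60°): beam 1 = 2.8868 ≠ 1.7321 ✗
  …
  (5.5, 2.5, 300°): r_1=1.7321, r_2=1.0000, r_3=0.5774 — all match ✓
No second candidate reproduces the full scan.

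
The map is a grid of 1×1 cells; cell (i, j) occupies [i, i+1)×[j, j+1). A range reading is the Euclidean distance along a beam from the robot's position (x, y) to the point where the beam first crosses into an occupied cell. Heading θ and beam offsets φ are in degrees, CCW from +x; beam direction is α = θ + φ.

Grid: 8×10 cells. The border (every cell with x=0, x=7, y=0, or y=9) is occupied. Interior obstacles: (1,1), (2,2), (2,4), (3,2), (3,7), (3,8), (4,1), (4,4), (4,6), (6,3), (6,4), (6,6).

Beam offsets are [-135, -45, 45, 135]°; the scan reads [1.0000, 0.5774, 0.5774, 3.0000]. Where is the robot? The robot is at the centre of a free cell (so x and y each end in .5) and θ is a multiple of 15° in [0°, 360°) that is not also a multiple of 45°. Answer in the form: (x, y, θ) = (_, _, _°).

(x, y, θ) = (6.5, 1.5, 345°)

The pose lattice has 36·16 = 576 candidates. Test each by forward raycasting.
  (6.5, 8.5, 165°): beam 1 = 0.5774 ≠ 1.0000 ✗
  (3.5, 1.5, 240°): beam 1 = 0.5176 ≠ 1.0000 ✗
  (3.5, 6.5, 330°): beam 1 = 2.5882 ≠ 1.0000 ✗
  (4.5, 2.5, 30°): beam 1 = 0.5176 ≠ 1.0000 ✗
  …
  (6.5, 1.5, 345°): r_1=1.0000, r_2=0.5774, r_3=0.5774, r_4=3.0000 — all match ✓
No second candidate reproduces the full scan.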